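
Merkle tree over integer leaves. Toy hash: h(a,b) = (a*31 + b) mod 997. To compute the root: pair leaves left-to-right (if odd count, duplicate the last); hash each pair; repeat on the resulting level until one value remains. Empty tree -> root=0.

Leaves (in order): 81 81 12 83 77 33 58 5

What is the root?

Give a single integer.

Answer: 607

Derivation:
L0: [81, 81, 12, 83, 77, 33, 58, 5]
L1: h(81,81)=(81*31+81)%997=598 h(12,83)=(12*31+83)%997=455 h(77,33)=(77*31+33)%997=426 h(58,5)=(58*31+5)%997=806 -> [598, 455, 426, 806]
L2: h(598,455)=(598*31+455)%997=50 h(426,806)=(426*31+806)%997=54 -> [50, 54]
L3: h(50,54)=(50*31+54)%997=607 -> [607]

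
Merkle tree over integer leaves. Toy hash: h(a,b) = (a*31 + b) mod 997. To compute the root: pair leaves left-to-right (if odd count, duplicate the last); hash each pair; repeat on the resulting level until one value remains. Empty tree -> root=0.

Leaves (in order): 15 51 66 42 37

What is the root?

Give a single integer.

Answer: 292

Derivation:
L0: [15, 51, 66, 42, 37]
L1: h(15,51)=(15*31+51)%997=516 h(66,42)=(66*31+42)%997=94 h(37,37)=(37*31+37)%997=187 -> [516, 94, 187]
L2: h(516,94)=(516*31+94)%997=138 h(187,187)=(187*31+187)%997=2 -> [138, 2]
L3: h(138,2)=(138*31+2)%997=292 -> [292]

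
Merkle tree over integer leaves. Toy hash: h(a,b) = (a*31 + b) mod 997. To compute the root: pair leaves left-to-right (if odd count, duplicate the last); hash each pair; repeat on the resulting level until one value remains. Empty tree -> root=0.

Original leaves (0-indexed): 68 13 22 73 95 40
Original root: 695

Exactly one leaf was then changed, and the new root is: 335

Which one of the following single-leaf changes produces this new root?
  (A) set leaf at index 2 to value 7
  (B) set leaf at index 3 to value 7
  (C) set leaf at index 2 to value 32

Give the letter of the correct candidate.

Original leaves: [68, 13, 22, 73, 95, 40]
Target new root: 335
Try each candidate change and compute the resulting root:
Candidate A: set leaf[2] = 7 -> leaves = [68, 13, 7, 73, 95, 40]
  L0: [68, 13, 7, 73, 95, 40]
  L1: h(68,13)=(68*31+13)%997=127 h(7,73)=(7*31+73)%997=290 h(95,40)=(95*31+40)%997=991 -> [127, 290, 991]
  L2: h(127,290)=(127*31+290)%997=239 h(991,991)=(991*31+991)%997=805 -> [239, 805]
  L3: h(239,805)=(239*31+805)%997=238 -> [238]
  root = 238 != target 335
Candidate B: set leaf[3] = 7 -> leaves = [68, 13, 22, 7, 95, 40]
  L0: [68, 13, 22, 7, 95, 40]
  L1: h(68,13)=(68*31+13)%997=127 h(22,7)=(22*31+7)%997=689 h(95,40)=(95*31+40)%997=991 -> [127, 689, 991]
  L2: h(127,689)=(127*31+689)%997=638 h(991,991)=(991*31+991)%997=805 -> [638, 805]
  L3: h(638,805)=(638*31+805)%997=643 -> [643]
  root = 643 != target 335
Candidate C: set leaf[2] = 32 -> leaves = [68, 13, 32, 73, 95, 40]
  L0: [68, 13, 32, 73, 95, 40]
  L1: h(68,13)=(68*31+13)%997=127 h(32,73)=(32*31+73)%997=68 h(95,40)=(95*31+40)%997=991 -> [127, 68, 991]
  L2: h(127,68)=(127*31+68)%997=17 h(991,991)=(991*31+991)%997=805 -> [17, 805]
  L3: h(17,805)=(17*31+805)%997=335 -> [335]
  root = 335 == target 335  ** MATCH **
Candidate C produces the target root.

Answer: C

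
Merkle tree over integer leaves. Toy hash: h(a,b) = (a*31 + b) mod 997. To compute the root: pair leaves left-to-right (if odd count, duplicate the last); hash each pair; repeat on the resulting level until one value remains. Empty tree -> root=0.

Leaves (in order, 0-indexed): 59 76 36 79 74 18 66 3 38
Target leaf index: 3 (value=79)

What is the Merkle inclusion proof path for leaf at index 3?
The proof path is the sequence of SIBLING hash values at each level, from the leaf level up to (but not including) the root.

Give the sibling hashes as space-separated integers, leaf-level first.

L0 (leaves): [59, 76, 36, 79, 74, 18, 66, 3, 38], target index=3
L1: h(59,76)=(59*31+76)%997=908 [pair 0] h(36,79)=(36*31+79)%997=198 [pair 1] h(74,18)=(74*31+18)%997=318 [pair 2] h(66,3)=(66*31+3)%997=55 [pair 3] h(38,38)=(38*31+38)%997=219 [pair 4] -> [908, 198, 318, 55, 219]
  Sibling for proof at L0: 36
L2: h(908,198)=(908*31+198)%997=430 [pair 0] h(318,55)=(318*31+55)%997=940 [pair 1] h(219,219)=(219*31+219)%997=29 [pair 2] -> [430, 940, 29]
  Sibling for proof at L1: 908
L3: h(430,940)=(430*31+940)%997=312 [pair 0] h(29,29)=(29*31+29)%997=928 [pair 1] -> [312, 928]
  Sibling for proof at L2: 940
L4: h(312,928)=(312*31+928)%997=630 [pair 0] -> [630]
  Sibling for proof at L3: 928
Root: 630
Proof path (sibling hashes from leaf to root): [36, 908, 940, 928]

Answer: 36 908 940 928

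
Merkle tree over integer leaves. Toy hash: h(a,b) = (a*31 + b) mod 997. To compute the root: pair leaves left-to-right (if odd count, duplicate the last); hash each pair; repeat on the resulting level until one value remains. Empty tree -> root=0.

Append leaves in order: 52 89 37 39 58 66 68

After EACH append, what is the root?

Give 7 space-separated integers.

After append 52 (leaves=[52]):
  L0: [52]
  root=52
After append 89 (leaves=[52, 89]):
  L0: [52, 89]
  L1: h(52,89)=(52*31+89)%997=704 -> [704]
  root=704
After append 37 (leaves=[52, 89, 37]):
  L0: [52, 89, 37]
  L1: h(52,89)=(52*31+89)%997=704 h(37,37)=(37*31+37)%997=187 -> [704, 187]
  L2: h(704,187)=(704*31+187)%997=77 -> [77]
  root=77
After append 39 (leaves=[52, 89, 37, 39]):
  L0: [52, 89, 37, 39]
  L1: h(52,89)=(52*31+89)%997=704 h(37,39)=(37*31+39)%997=189 -> [704, 189]
  L2: h(704,189)=(704*31+189)%997=79 -> [79]
  root=79
After append 58 (leaves=[52, 89, 37, 39, 58]):
  L0: [52, 89, 37, 39, 58]
  L1: h(52,89)=(52*31+89)%997=704 h(37,39)=(37*31+39)%997=189 h(58,58)=(58*31+58)%997=859 -> [704, 189, 859]
  L2: h(704,189)=(704*31+189)%997=79 h(859,859)=(859*31+859)%997=569 -> [79, 569]
  L3: h(79,569)=(79*31+569)%997=27 -> [27]
  root=27
After append 66 (leaves=[52, 89, 37, 39, 58, 66]):
  L0: [52, 89, 37, 39, 58, 66]
  L1: h(52,89)=(52*31+89)%997=704 h(37,39)=(37*31+39)%997=189 h(58,66)=(58*31+66)%997=867 -> [704, 189, 867]
  L2: h(704,189)=(704*31+189)%997=79 h(867,867)=(867*31+867)%997=825 -> [79, 825]
  L3: h(79,825)=(79*31+825)%997=283 -> [283]
  root=283
After append 68 (leaves=[52, 89, 37, 39, 58, 66, 68]):
  L0: [52, 89, 37, 39, 58, 66, 68]
  L1: h(52,89)=(52*31+89)%997=704 h(37,39)=(37*31+39)%997=189 h(58,66)=(58*31+66)%997=867 h(68,68)=(68*31+68)%997=182 -> [704, 189, 867, 182]
  L2: h(704,189)=(704*31+189)%997=79 h(867,182)=(867*31+182)%997=140 -> [79, 140]
  L3: h(79,140)=(79*31+140)%997=595 -> [595]
  root=595

Answer: 52 704 77 79 27 283 595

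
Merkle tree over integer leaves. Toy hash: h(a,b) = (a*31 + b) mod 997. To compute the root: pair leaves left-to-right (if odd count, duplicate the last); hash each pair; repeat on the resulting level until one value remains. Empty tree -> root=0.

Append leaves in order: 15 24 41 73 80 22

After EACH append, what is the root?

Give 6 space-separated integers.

Answer: 15 489 519 551 298 436

Derivation:
After append 15 (leaves=[15]):
  L0: [15]
  root=15
After append 24 (leaves=[15, 24]):
  L0: [15, 24]
  L1: h(15,24)=(15*31+24)%997=489 -> [489]
  root=489
After append 41 (leaves=[15, 24, 41]):
  L0: [15, 24, 41]
  L1: h(15,24)=(15*31+24)%997=489 h(41,41)=(41*31+41)%997=315 -> [489, 315]
  L2: h(489,315)=(489*31+315)%997=519 -> [519]
  root=519
After append 73 (leaves=[15, 24, 41, 73]):
  L0: [15, 24, 41, 73]
  L1: h(15,24)=(15*31+24)%997=489 h(41,73)=(41*31+73)%997=347 -> [489, 347]
  L2: h(489,347)=(489*31+347)%997=551 -> [551]
  root=551
After append 80 (leaves=[15, 24, 41, 73, 80]):
  L0: [15, 24, 41, 73, 80]
  L1: h(15,24)=(15*31+24)%997=489 h(41,73)=(41*31+73)%997=347 h(80,80)=(80*31+80)%997=566 -> [489, 347, 566]
  L2: h(489,347)=(489*31+347)%997=551 h(566,566)=(566*31+566)%997=166 -> [551, 166]
  L3: h(551,166)=(551*31+166)%997=298 -> [298]
  root=298
After append 22 (leaves=[15, 24, 41, 73, 80, 22]):
  L0: [15, 24, 41, 73, 80, 22]
  L1: h(15,24)=(15*31+24)%997=489 h(41,73)=(41*31+73)%997=347 h(80,22)=(80*31+22)%997=508 -> [489, 347, 508]
  L2: h(489,347)=(489*31+347)%997=551 h(508,508)=(508*31+508)%997=304 -> [551, 304]
  L3: h(551,304)=(551*31+304)%997=436 -> [436]
  root=436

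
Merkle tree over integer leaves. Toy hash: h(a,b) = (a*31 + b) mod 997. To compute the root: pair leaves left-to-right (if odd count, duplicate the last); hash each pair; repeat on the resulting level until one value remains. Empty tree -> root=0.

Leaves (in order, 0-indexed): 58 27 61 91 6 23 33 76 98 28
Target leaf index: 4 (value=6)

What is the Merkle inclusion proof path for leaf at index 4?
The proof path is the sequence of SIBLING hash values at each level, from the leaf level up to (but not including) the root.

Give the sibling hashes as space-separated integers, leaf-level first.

Answer: 23 102 731 31

Derivation:
L0 (leaves): [58, 27, 61, 91, 6, 23, 33, 76, 98, 28], target index=4
L1: h(58,27)=(58*31+27)%997=828 [pair 0] h(61,91)=(61*31+91)%997=985 [pair 1] h(6,23)=(6*31+23)%997=209 [pair 2] h(33,76)=(33*31+76)%997=102 [pair 3] h(98,28)=(98*31+28)%997=75 [pair 4] -> [828, 985, 209, 102, 75]
  Sibling for proof at L0: 23
L2: h(828,985)=(828*31+985)%997=731 [pair 0] h(209,102)=(209*31+102)%997=599 [pair 1] h(75,75)=(75*31+75)%997=406 [pair 2] -> [731, 599, 406]
  Sibling for proof at L1: 102
L3: h(731,599)=(731*31+599)%997=329 [pair 0] h(406,406)=(406*31+406)%997=31 [pair 1] -> [329, 31]
  Sibling for proof at L2: 731
L4: h(329,31)=(329*31+31)%997=260 [pair 0] -> [260]
  Sibling for proof at L3: 31
Root: 260
Proof path (sibling hashes from leaf to root): [23, 102, 731, 31]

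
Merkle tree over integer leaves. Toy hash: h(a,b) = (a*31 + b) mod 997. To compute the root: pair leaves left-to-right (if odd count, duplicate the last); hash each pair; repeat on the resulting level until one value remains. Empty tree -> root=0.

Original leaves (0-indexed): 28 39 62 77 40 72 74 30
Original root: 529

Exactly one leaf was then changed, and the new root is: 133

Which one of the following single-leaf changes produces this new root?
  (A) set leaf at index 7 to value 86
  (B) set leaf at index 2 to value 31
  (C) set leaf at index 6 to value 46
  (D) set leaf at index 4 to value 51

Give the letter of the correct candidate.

Original leaves: [28, 39, 62, 77, 40, 72, 74, 30]
Target new root: 133
Try each candidate change and compute the resulting root:
Candidate A: set leaf[7] = 86 -> leaves = [28, 39, 62, 77, 40, 72, 74, 86]
  L0: [28, 39, 62, 77, 40, 72, 74, 86]
  L1: h(28,39)=(28*31+39)%997=907 h(62,77)=(62*31+77)%997=5 h(40,72)=(40*31+72)%997=315 h(74,86)=(74*31+86)%997=386 -> [907, 5, 315, 386]
  L2: h(907,5)=(907*31+5)%997=206 h(315,386)=(315*31+386)%997=181 -> [206, 181]
  L3: h(206,181)=(206*31+181)%997=585 -> [585]
  root = 585 != target 133
Candidate B: set leaf[2] = 31 -> leaves = [28, 39, 31, 77, 40, 72, 74, 30]
  L0: [28, 39, 31, 77, 40, 72, 74, 30]
  L1: h(28,39)=(28*31+39)%997=907 h(31,77)=(31*31+77)%997=41 h(40,72)=(40*31+72)%997=315 h(74,30)=(74*31+30)%997=330 -> [907, 41, 315, 330]
  L2: h(907,41)=(907*31+41)%997=242 h(315,330)=(315*31+330)%997=125 -> [242, 125]
  L3: h(242,125)=(242*31+125)%997=648 -> [648]
  root = 648 != target 133
Candidate C: set leaf[6] = 46 -> leaves = [28, 39, 62, 77, 40, 72, 46, 30]
  L0: [28, 39, 62, 77, 40, 72, 46, 30]
  L1: h(28,39)=(28*31+39)%997=907 h(62,77)=(62*31+77)%997=5 h(40,72)=(40*31+72)%997=315 h(46,30)=(46*31+30)%997=459 -> [907, 5, 315, 459]
  L2: h(907,5)=(907*31+5)%997=206 h(315,459)=(315*31+459)%997=254 -> [206, 254]
  L3: h(206,254)=(206*31+254)%997=658 -> [658]
  root = 658 != target 133
Candidate D: set leaf[4] = 51 -> leaves = [28, 39, 62, 77, 51, 72, 74, 30]
  L0: [28, 39, 62, 77, 51, 72, 74, 30]
  L1: h(28,39)=(28*31+39)%997=907 h(62,77)=(62*31+77)%997=5 h(51,72)=(51*31+72)%997=656 h(74,30)=(74*31+30)%997=330 -> [907, 5, 656, 330]
  L2: h(907,5)=(907*31+5)%997=206 h(656,330)=(656*31+330)%997=726 -> [206, 726]
  L3: h(206,726)=(206*31+726)%997=133 -> [133]
  root = 133 == target 133  ** MATCH **
Candidate D produces the target root.

Answer: D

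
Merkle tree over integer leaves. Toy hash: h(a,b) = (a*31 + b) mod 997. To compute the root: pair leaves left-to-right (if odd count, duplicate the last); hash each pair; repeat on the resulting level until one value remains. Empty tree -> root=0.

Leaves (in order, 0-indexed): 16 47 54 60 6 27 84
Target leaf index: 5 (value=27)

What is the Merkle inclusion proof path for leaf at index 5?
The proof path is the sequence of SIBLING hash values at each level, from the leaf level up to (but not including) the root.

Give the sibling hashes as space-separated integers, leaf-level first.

L0 (leaves): [16, 47, 54, 60, 6, 27, 84], target index=5
L1: h(16,47)=(16*31+47)%997=543 [pair 0] h(54,60)=(54*31+60)%997=737 [pair 1] h(6,27)=(6*31+27)%997=213 [pair 2] h(84,84)=(84*31+84)%997=694 [pair 3] -> [543, 737, 213, 694]
  Sibling for proof at L0: 6
L2: h(543,737)=(543*31+737)%997=621 [pair 0] h(213,694)=(213*31+694)%997=318 [pair 1] -> [621, 318]
  Sibling for proof at L1: 694
L3: h(621,318)=(621*31+318)%997=626 [pair 0] -> [626]
  Sibling for proof at L2: 621
Root: 626
Proof path (sibling hashes from leaf to root): [6, 694, 621]

Answer: 6 694 621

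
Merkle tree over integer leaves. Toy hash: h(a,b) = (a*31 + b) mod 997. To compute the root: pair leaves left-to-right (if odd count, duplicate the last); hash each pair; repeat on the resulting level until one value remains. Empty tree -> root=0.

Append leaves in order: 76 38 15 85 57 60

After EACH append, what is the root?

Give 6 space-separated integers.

Answer: 76 400 916 986 201 297

Derivation:
After append 76 (leaves=[76]):
  L0: [76]
  root=76
After append 38 (leaves=[76, 38]):
  L0: [76, 38]
  L1: h(76,38)=(76*31+38)%997=400 -> [400]
  root=400
After append 15 (leaves=[76, 38, 15]):
  L0: [76, 38, 15]
  L1: h(76,38)=(76*31+38)%997=400 h(15,15)=(15*31+15)%997=480 -> [400, 480]
  L2: h(400,480)=(400*31+480)%997=916 -> [916]
  root=916
After append 85 (leaves=[76, 38, 15, 85]):
  L0: [76, 38, 15, 85]
  L1: h(76,38)=(76*31+38)%997=400 h(15,85)=(15*31+85)%997=550 -> [400, 550]
  L2: h(400,550)=(400*31+550)%997=986 -> [986]
  root=986
After append 57 (leaves=[76, 38, 15, 85, 57]):
  L0: [76, 38, 15, 85, 57]
  L1: h(76,38)=(76*31+38)%997=400 h(15,85)=(15*31+85)%997=550 h(57,57)=(57*31+57)%997=827 -> [400, 550, 827]
  L2: h(400,550)=(400*31+550)%997=986 h(827,827)=(827*31+827)%997=542 -> [986, 542]
  L3: h(986,542)=(986*31+542)%997=201 -> [201]
  root=201
After append 60 (leaves=[76, 38, 15, 85, 57, 60]):
  L0: [76, 38, 15, 85, 57, 60]
  L1: h(76,38)=(76*31+38)%997=400 h(15,85)=(15*31+85)%997=550 h(57,60)=(57*31+60)%997=830 -> [400, 550, 830]
  L2: h(400,550)=(400*31+550)%997=986 h(830,830)=(830*31+830)%997=638 -> [986, 638]
  L3: h(986,638)=(986*31+638)%997=297 -> [297]
  root=297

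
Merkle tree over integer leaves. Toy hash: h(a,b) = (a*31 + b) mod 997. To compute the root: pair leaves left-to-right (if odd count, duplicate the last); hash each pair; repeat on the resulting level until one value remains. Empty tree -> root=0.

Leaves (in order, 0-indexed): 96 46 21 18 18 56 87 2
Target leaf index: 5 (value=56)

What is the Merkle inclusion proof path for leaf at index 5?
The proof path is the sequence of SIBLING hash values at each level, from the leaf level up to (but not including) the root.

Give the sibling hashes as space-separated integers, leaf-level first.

L0 (leaves): [96, 46, 21, 18, 18, 56, 87, 2], target index=5
L1: h(96,46)=(96*31+46)%997=31 [pair 0] h(21,18)=(21*31+18)%997=669 [pair 1] h(18,56)=(18*31+56)%997=614 [pair 2] h(87,2)=(87*31+2)%997=705 [pair 3] -> [31, 669, 614, 705]
  Sibling for proof at L0: 18
L2: h(31,669)=(31*31+669)%997=633 [pair 0] h(614,705)=(614*31+705)%997=796 [pair 1] -> [633, 796]
  Sibling for proof at L1: 705
L3: h(633,796)=(633*31+796)%997=479 [pair 0] -> [479]
  Sibling for proof at L2: 633
Root: 479
Proof path (sibling hashes from leaf to root): [18, 705, 633]

Answer: 18 705 633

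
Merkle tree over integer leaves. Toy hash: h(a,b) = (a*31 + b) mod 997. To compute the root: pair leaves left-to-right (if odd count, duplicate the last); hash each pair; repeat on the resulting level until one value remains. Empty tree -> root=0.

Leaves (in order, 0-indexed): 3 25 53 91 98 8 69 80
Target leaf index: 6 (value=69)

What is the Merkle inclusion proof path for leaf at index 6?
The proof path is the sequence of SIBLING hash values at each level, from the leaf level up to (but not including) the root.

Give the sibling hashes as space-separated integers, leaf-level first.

Answer: 80 55 407

Derivation:
L0 (leaves): [3, 25, 53, 91, 98, 8, 69, 80], target index=6
L1: h(3,25)=(3*31+25)%997=118 [pair 0] h(53,91)=(53*31+91)%997=737 [pair 1] h(98,8)=(98*31+8)%997=55 [pair 2] h(69,80)=(69*31+80)%997=225 [pair 3] -> [118, 737, 55, 225]
  Sibling for proof at L0: 80
L2: h(118,737)=(118*31+737)%997=407 [pair 0] h(55,225)=(55*31+225)%997=933 [pair 1] -> [407, 933]
  Sibling for proof at L1: 55
L3: h(407,933)=(407*31+933)%997=589 [pair 0] -> [589]
  Sibling for proof at L2: 407
Root: 589
Proof path (sibling hashes from leaf to root): [80, 55, 407]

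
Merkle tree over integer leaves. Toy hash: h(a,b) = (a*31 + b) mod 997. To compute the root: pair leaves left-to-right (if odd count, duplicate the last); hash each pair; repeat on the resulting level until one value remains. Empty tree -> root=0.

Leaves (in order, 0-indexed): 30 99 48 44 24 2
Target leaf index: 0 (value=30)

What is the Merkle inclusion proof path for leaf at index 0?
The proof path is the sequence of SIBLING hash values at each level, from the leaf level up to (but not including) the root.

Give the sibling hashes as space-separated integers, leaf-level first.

L0 (leaves): [30, 99, 48, 44, 24, 2], target index=0
L1: h(30,99)=(30*31+99)%997=32 [pair 0] h(48,44)=(48*31+44)%997=535 [pair 1] h(24,2)=(24*31+2)%997=746 [pair 2] -> [32, 535, 746]
  Sibling for proof at L0: 99
L2: h(32,535)=(32*31+535)%997=530 [pair 0] h(746,746)=(746*31+746)%997=941 [pair 1] -> [530, 941]
  Sibling for proof at L1: 535
L3: h(530,941)=(530*31+941)%997=422 [pair 0] -> [422]
  Sibling for proof at L2: 941
Root: 422
Proof path (sibling hashes from leaf to root): [99, 535, 941]

Answer: 99 535 941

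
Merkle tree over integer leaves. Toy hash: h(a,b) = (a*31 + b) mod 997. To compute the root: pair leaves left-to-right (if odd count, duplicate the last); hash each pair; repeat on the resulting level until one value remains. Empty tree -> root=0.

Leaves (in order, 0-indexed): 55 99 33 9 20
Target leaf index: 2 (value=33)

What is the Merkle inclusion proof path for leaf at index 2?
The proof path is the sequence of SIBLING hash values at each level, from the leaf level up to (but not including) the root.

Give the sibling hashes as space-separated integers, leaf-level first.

Answer: 9 807 540

Derivation:
L0 (leaves): [55, 99, 33, 9, 20], target index=2
L1: h(55,99)=(55*31+99)%997=807 [pair 0] h(33,9)=(33*31+9)%997=35 [pair 1] h(20,20)=(20*31+20)%997=640 [pair 2] -> [807, 35, 640]
  Sibling for proof at L0: 9
L2: h(807,35)=(807*31+35)%997=127 [pair 0] h(640,640)=(640*31+640)%997=540 [pair 1] -> [127, 540]
  Sibling for proof at L1: 807
L3: h(127,540)=(127*31+540)%997=489 [pair 0] -> [489]
  Sibling for proof at L2: 540
Root: 489
Proof path (sibling hashes from leaf to root): [9, 807, 540]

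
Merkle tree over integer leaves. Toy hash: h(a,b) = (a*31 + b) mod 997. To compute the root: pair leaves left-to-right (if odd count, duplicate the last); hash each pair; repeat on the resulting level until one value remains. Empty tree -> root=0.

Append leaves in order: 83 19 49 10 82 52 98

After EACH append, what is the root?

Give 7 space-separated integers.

Answer: 83 598 166 127 169 206 748

Derivation:
After append 83 (leaves=[83]):
  L0: [83]
  root=83
After append 19 (leaves=[83, 19]):
  L0: [83, 19]
  L1: h(83,19)=(83*31+19)%997=598 -> [598]
  root=598
After append 49 (leaves=[83, 19, 49]):
  L0: [83, 19, 49]
  L1: h(83,19)=(83*31+19)%997=598 h(49,49)=(49*31+49)%997=571 -> [598, 571]
  L2: h(598,571)=(598*31+571)%997=166 -> [166]
  root=166
After append 10 (leaves=[83, 19, 49, 10]):
  L0: [83, 19, 49, 10]
  L1: h(83,19)=(83*31+19)%997=598 h(49,10)=(49*31+10)%997=532 -> [598, 532]
  L2: h(598,532)=(598*31+532)%997=127 -> [127]
  root=127
After append 82 (leaves=[83, 19, 49, 10, 82]):
  L0: [83, 19, 49, 10, 82]
  L1: h(83,19)=(83*31+19)%997=598 h(49,10)=(49*31+10)%997=532 h(82,82)=(82*31+82)%997=630 -> [598, 532, 630]
  L2: h(598,532)=(598*31+532)%997=127 h(630,630)=(630*31+630)%997=220 -> [127, 220]
  L3: h(127,220)=(127*31+220)%997=169 -> [169]
  root=169
After append 52 (leaves=[83, 19, 49, 10, 82, 52]):
  L0: [83, 19, 49, 10, 82, 52]
  L1: h(83,19)=(83*31+19)%997=598 h(49,10)=(49*31+10)%997=532 h(82,52)=(82*31+52)%997=600 -> [598, 532, 600]
  L2: h(598,532)=(598*31+532)%997=127 h(600,600)=(600*31+600)%997=257 -> [127, 257]
  L3: h(127,257)=(127*31+257)%997=206 -> [206]
  root=206
After append 98 (leaves=[83, 19, 49, 10, 82, 52, 98]):
  L0: [83, 19, 49, 10, 82, 52, 98]
  L1: h(83,19)=(83*31+19)%997=598 h(49,10)=(49*31+10)%997=532 h(82,52)=(82*31+52)%997=600 h(98,98)=(98*31+98)%997=145 -> [598, 532, 600, 145]
  L2: h(598,532)=(598*31+532)%997=127 h(600,145)=(600*31+145)%997=799 -> [127, 799]
  L3: h(127,799)=(127*31+799)%997=748 -> [748]
  root=748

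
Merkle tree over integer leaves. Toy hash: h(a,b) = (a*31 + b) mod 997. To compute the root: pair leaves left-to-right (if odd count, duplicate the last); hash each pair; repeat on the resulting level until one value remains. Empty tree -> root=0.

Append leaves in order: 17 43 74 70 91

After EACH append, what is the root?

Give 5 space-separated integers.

Answer: 17 570 98 94 386

Derivation:
After append 17 (leaves=[17]):
  L0: [17]
  root=17
After append 43 (leaves=[17, 43]):
  L0: [17, 43]
  L1: h(17,43)=(17*31+43)%997=570 -> [570]
  root=570
After append 74 (leaves=[17, 43, 74]):
  L0: [17, 43, 74]
  L1: h(17,43)=(17*31+43)%997=570 h(74,74)=(74*31+74)%997=374 -> [570, 374]
  L2: h(570,374)=(570*31+374)%997=98 -> [98]
  root=98
After append 70 (leaves=[17, 43, 74, 70]):
  L0: [17, 43, 74, 70]
  L1: h(17,43)=(17*31+43)%997=570 h(74,70)=(74*31+70)%997=370 -> [570, 370]
  L2: h(570,370)=(570*31+370)%997=94 -> [94]
  root=94
After append 91 (leaves=[17, 43, 74, 70, 91]):
  L0: [17, 43, 74, 70, 91]
  L1: h(17,43)=(17*31+43)%997=570 h(74,70)=(74*31+70)%997=370 h(91,91)=(91*31+91)%997=918 -> [570, 370, 918]
  L2: h(570,370)=(570*31+370)%997=94 h(918,918)=(918*31+918)%997=463 -> [94, 463]
  L3: h(94,463)=(94*31+463)%997=386 -> [386]
  root=386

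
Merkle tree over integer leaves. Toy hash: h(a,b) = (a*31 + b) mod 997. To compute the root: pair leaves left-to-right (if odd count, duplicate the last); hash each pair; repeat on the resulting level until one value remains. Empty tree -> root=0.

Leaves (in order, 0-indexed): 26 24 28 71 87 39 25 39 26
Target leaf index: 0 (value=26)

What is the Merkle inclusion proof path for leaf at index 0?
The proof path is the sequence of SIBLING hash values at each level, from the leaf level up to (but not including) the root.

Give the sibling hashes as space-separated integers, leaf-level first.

Answer: 24 939 885 530

Derivation:
L0 (leaves): [26, 24, 28, 71, 87, 39, 25, 39, 26], target index=0
L1: h(26,24)=(26*31+24)%997=830 [pair 0] h(28,71)=(28*31+71)%997=939 [pair 1] h(87,39)=(87*31+39)%997=742 [pair 2] h(25,39)=(25*31+39)%997=814 [pair 3] h(26,26)=(26*31+26)%997=832 [pair 4] -> [830, 939, 742, 814, 832]
  Sibling for proof at L0: 24
L2: h(830,939)=(830*31+939)%997=747 [pair 0] h(742,814)=(742*31+814)%997=885 [pair 1] h(832,832)=(832*31+832)%997=702 [pair 2] -> [747, 885, 702]
  Sibling for proof at L1: 939
L3: h(747,885)=(747*31+885)%997=114 [pair 0] h(702,702)=(702*31+702)%997=530 [pair 1] -> [114, 530]
  Sibling for proof at L2: 885
L4: h(114,530)=(114*31+530)%997=76 [pair 0] -> [76]
  Sibling for proof at L3: 530
Root: 76
Proof path (sibling hashes from leaf to root): [24, 939, 885, 530]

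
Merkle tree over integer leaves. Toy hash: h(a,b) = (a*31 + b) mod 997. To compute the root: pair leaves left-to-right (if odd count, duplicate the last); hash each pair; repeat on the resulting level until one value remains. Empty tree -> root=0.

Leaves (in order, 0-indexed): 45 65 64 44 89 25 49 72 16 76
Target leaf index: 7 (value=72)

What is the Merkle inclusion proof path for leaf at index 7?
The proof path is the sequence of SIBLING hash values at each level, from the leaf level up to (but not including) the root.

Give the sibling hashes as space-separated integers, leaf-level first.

L0 (leaves): [45, 65, 64, 44, 89, 25, 49, 72, 16, 76], target index=7
L1: h(45,65)=(45*31+65)%997=463 [pair 0] h(64,44)=(64*31+44)%997=34 [pair 1] h(89,25)=(89*31+25)%997=790 [pair 2] h(49,72)=(49*31+72)%997=594 [pair 3] h(16,76)=(16*31+76)%997=572 [pair 4] -> [463, 34, 790, 594, 572]
  Sibling for proof at L0: 49
L2: h(463,34)=(463*31+34)%997=429 [pair 0] h(790,594)=(790*31+594)%997=159 [pair 1] h(572,572)=(572*31+572)%997=358 [pair 2] -> [429, 159, 358]
  Sibling for proof at L1: 790
L3: h(429,159)=(429*31+159)%997=497 [pair 0] h(358,358)=(358*31+358)%997=489 [pair 1] -> [497, 489]
  Sibling for proof at L2: 429
L4: h(497,489)=(497*31+489)%997=941 [pair 0] -> [941]
  Sibling for proof at L3: 489
Root: 941
Proof path (sibling hashes from leaf to root): [49, 790, 429, 489]

Answer: 49 790 429 489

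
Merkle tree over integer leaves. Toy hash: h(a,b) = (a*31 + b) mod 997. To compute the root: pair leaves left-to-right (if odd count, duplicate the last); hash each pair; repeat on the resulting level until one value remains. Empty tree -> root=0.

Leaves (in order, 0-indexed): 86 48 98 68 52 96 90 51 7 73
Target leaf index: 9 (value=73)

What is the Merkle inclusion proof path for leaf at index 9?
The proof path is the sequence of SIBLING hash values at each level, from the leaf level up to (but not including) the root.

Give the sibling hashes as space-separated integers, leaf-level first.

L0 (leaves): [86, 48, 98, 68, 52, 96, 90, 51, 7, 73], target index=9
L1: h(86,48)=(86*31+48)%997=720 [pair 0] h(98,68)=(98*31+68)%997=115 [pair 1] h(52,96)=(52*31+96)%997=711 [pair 2] h(90,51)=(90*31+51)%997=847 [pair 3] h(7,73)=(7*31+73)%997=290 [pair 4] -> [720, 115, 711, 847, 290]
  Sibling for proof at L0: 7
L2: h(720,115)=(720*31+115)%997=501 [pair 0] h(711,847)=(711*31+847)%997=954 [pair 1] h(290,290)=(290*31+290)%997=307 [pair 2] -> [501, 954, 307]
  Sibling for proof at L1: 290
L3: h(501,954)=(501*31+954)%997=533 [pair 0] h(307,307)=(307*31+307)%997=851 [pair 1] -> [533, 851]
  Sibling for proof at L2: 307
L4: h(533,851)=(533*31+851)%997=425 [pair 0] -> [425]
  Sibling for proof at L3: 533
Root: 425
Proof path (sibling hashes from leaf to root): [7, 290, 307, 533]

Answer: 7 290 307 533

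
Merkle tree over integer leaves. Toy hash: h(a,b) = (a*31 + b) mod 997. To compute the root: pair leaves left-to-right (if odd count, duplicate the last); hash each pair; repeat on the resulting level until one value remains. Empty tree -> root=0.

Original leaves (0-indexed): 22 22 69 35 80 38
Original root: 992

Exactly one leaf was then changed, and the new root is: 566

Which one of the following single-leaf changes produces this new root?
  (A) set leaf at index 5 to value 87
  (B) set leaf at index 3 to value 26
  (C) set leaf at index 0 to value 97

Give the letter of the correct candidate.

Original leaves: [22, 22, 69, 35, 80, 38]
Target new root: 566
Try each candidate change and compute the resulting root:
Candidate A: set leaf[5] = 87 -> leaves = [22, 22, 69, 35, 80, 87]
  L0: [22, 22, 69, 35, 80, 87]
  L1: h(22,22)=(22*31+22)%997=704 h(69,35)=(69*31+35)%997=180 h(80,87)=(80*31+87)%997=573 -> [704, 180, 573]
  L2: h(704,180)=(704*31+180)%997=70 h(573,573)=(573*31+573)%997=390 -> [70, 390]
  L3: h(70,390)=(70*31+390)%997=566 -> [566]
  root = 566 == target 566  ** MATCH **
Candidate B: set leaf[3] = 26 -> leaves = [22, 22, 69, 26, 80, 38]
  L0: [22, 22, 69, 26, 80, 38]
  L1: h(22,22)=(22*31+22)%997=704 h(69,26)=(69*31+26)%997=171 h(80,38)=(80*31+38)%997=524 -> [704, 171, 524]
  L2: h(704,171)=(704*31+171)%997=61 h(524,524)=(524*31+524)%997=816 -> [61, 816]
  L3: h(61,816)=(61*31+816)%997=713 -> [713]
  root = 713 != target 566
Candidate C: set leaf[0] = 97 -> leaves = [97, 22, 69, 35, 80, 38]
  L0: [97, 22, 69, 35, 80, 38]
  L1: h(97,22)=(97*31+22)%997=38 h(69,35)=(69*31+35)%997=180 h(80,38)=(80*31+38)%997=524 -> [38, 180, 524]
  L2: h(38,180)=(38*31+180)%997=361 h(524,524)=(524*31+524)%997=816 -> [361, 816]
  L3: h(361,816)=(361*31+816)%997=43 -> [43]
  root = 43 != target 566
Candidate A produces the target root.

Answer: A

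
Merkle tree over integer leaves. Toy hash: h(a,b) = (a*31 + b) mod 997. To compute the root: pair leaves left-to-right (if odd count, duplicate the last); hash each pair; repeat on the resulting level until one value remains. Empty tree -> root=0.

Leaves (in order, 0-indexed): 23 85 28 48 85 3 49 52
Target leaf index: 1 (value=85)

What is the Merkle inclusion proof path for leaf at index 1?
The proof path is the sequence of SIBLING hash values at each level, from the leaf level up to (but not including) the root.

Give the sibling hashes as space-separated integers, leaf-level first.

L0 (leaves): [23, 85, 28, 48, 85, 3, 49, 52], target index=1
L1: h(23,85)=(23*31+85)%997=798 [pair 0] h(28,48)=(28*31+48)%997=916 [pair 1] h(85,3)=(85*31+3)%997=644 [pair 2] h(49,52)=(49*31+52)%997=574 [pair 3] -> [798, 916, 644, 574]
  Sibling for proof at L0: 23
L2: h(798,916)=(798*31+916)%997=729 [pair 0] h(644,574)=(644*31+574)%997=598 [pair 1] -> [729, 598]
  Sibling for proof at L1: 916
L3: h(729,598)=(729*31+598)%997=266 [pair 0] -> [266]
  Sibling for proof at L2: 598
Root: 266
Proof path (sibling hashes from leaf to root): [23, 916, 598]

Answer: 23 916 598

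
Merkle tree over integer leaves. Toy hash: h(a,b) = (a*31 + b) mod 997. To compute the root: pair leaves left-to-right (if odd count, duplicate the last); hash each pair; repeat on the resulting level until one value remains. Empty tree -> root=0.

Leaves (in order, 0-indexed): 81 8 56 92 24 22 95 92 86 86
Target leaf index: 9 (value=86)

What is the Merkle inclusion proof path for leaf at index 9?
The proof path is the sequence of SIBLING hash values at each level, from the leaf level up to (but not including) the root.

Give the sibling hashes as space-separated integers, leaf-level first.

L0 (leaves): [81, 8, 56, 92, 24, 22, 95, 92, 86, 86], target index=9
L1: h(81,8)=(81*31+8)%997=525 [pair 0] h(56,92)=(56*31+92)%997=831 [pair 1] h(24,22)=(24*31+22)%997=766 [pair 2] h(95,92)=(95*31+92)%997=46 [pair 3] h(86,86)=(86*31+86)%997=758 [pair 4] -> [525, 831, 766, 46, 758]
  Sibling for proof at L0: 86
L2: h(525,831)=(525*31+831)%997=157 [pair 0] h(766,46)=(766*31+46)%997=861 [pair 1] h(758,758)=(758*31+758)%997=328 [pair 2] -> [157, 861, 328]
  Sibling for proof at L1: 758
L3: h(157,861)=(157*31+861)%997=743 [pair 0] h(328,328)=(328*31+328)%997=526 [pair 1] -> [743, 526]
  Sibling for proof at L2: 328
L4: h(743,526)=(743*31+526)%997=628 [pair 0] -> [628]
  Sibling for proof at L3: 743
Root: 628
Proof path (sibling hashes from leaf to root): [86, 758, 328, 743]

Answer: 86 758 328 743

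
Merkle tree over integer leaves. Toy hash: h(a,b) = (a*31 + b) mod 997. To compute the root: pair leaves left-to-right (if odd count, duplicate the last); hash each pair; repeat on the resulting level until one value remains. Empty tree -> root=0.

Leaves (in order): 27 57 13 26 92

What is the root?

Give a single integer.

Answer: 548

Derivation:
L0: [27, 57, 13, 26, 92]
L1: h(27,57)=(27*31+57)%997=894 h(13,26)=(13*31+26)%997=429 h(92,92)=(92*31+92)%997=950 -> [894, 429, 950]
L2: h(894,429)=(894*31+429)%997=227 h(950,950)=(950*31+950)%997=490 -> [227, 490]
L3: h(227,490)=(227*31+490)%997=548 -> [548]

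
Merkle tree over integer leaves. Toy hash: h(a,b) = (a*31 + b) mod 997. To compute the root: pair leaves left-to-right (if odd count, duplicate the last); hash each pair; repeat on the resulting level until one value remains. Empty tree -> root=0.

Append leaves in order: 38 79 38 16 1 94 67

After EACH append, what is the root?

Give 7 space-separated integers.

Answer: 38 260 303 281 762 747 772

Derivation:
After append 38 (leaves=[38]):
  L0: [38]
  root=38
After append 79 (leaves=[38, 79]):
  L0: [38, 79]
  L1: h(38,79)=(38*31+79)%997=260 -> [260]
  root=260
After append 38 (leaves=[38, 79, 38]):
  L0: [38, 79, 38]
  L1: h(38,79)=(38*31+79)%997=260 h(38,38)=(38*31+38)%997=219 -> [260, 219]
  L2: h(260,219)=(260*31+219)%997=303 -> [303]
  root=303
After append 16 (leaves=[38, 79, 38, 16]):
  L0: [38, 79, 38, 16]
  L1: h(38,79)=(38*31+79)%997=260 h(38,16)=(38*31+16)%997=197 -> [260, 197]
  L2: h(260,197)=(260*31+197)%997=281 -> [281]
  root=281
After append 1 (leaves=[38, 79, 38, 16, 1]):
  L0: [38, 79, 38, 16, 1]
  L1: h(38,79)=(38*31+79)%997=260 h(38,16)=(38*31+16)%997=197 h(1,1)=(1*31+1)%997=32 -> [260, 197, 32]
  L2: h(260,197)=(260*31+197)%997=281 h(32,32)=(32*31+32)%997=27 -> [281, 27]
  L3: h(281,27)=(281*31+27)%997=762 -> [762]
  root=762
After append 94 (leaves=[38, 79, 38, 16, 1, 94]):
  L0: [38, 79, 38, 16, 1, 94]
  L1: h(38,79)=(38*31+79)%997=260 h(38,16)=(38*31+16)%997=197 h(1,94)=(1*31+94)%997=125 -> [260, 197, 125]
  L2: h(260,197)=(260*31+197)%997=281 h(125,125)=(125*31+125)%997=12 -> [281, 12]
  L3: h(281,12)=(281*31+12)%997=747 -> [747]
  root=747
After append 67 (leaves=[38, 79, 38, 16, 1, 94, 67]):
  L0: [38, 79, 38, 16, 1, 94, 67]
  L1: h(38,79)=(38*31+79)%997=260 h(38,16)=(38*31+16)%997=197 h(1,94)=(1*31+94)%997=125 h(67,67)=(67*31+67)%997=150 -> [260, 197, 125, 150]
  L2: h(260,197)=(260*31+197)%997=281 h(125,150)=(125*31+150)%997=37 -> [281, 37]
  L3: h(281,37)=(281*31+37)%997=772 -> [772]
  root=772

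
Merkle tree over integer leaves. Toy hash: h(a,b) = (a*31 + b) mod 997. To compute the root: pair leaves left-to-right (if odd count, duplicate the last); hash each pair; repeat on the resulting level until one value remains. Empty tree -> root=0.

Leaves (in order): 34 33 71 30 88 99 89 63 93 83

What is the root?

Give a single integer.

L0: [34, 33, 71, 30, 88, 99, 89, 63, 93, 83]
L1: h(34,33)=(34*31+33)%997=90 h(71,30)=(71*31+30)%997=237 h(88,99)=(88*31+99)%997=833 h(89,63)=(89*31+63)%997=828 h(93,83)=(93*31+83)%997=972 -> [90, 237, 833, 828, 972]
L2: h(90,237)=(90*31+237)%997=36 h(833,828)=(833*31+828)%997=729 h(972,972)=(972*31+972)%997=197 -> [36, 729, 197]
L3: h(36,729)=(36*31+729)%997=848 h(197,197)=(197*31+197)%997=322 -> [848, 322]
L4: h(848,322)=(848*31+322)%997=688 -> [688]

Answer: 688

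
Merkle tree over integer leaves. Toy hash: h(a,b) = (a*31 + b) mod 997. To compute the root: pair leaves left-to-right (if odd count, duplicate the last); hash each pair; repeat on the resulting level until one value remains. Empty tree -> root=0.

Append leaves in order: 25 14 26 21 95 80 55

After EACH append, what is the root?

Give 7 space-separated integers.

After append 25 (leaves=[25]):
  L0: [25]
  root=25
After append 14 (leaves=[25, 14]):
  L0: [25, 14]
  L1: h(25,14)=(25*31+14)%997=789 -> [789]
  root=789
After append 26 (leaves=[25, 14, 26]):
  L0: [25, 14, 26]
  L1: h(25,14)=(25*31+14)%997=789 h(26,26)=(26*31+26)%997=832 -> [789, 832]
  L2: h(789,832)=(789*31+832)%997=366 -> [366]
  root=366
After append 21 (leaves=[25, 14, 26, 21]):
  L0: [25, 14, 26, 21]
  L1: h(25,14)=(25*31+14)%997=789 h(26,21)=(26*31+21)%997=827 -> [789, 827]
  L2: h(789,827)=(789*31+827)%997=361 -> [361]
  root=361
After append 95 (leaves=[25, 14, 26, 21, 95]):
  L0: [25, 14, 26, 21, 95]
  L1: h(25,14)=(25*31+14)%997=789 h(26,21)=(26*31+21)%997=827 h(95,95)=(95*31+95)%997=49 -> [789, 827, 49]
  L2: h(789,827)=(789*31+827)%997=361 h(49,49)=(49*31+49)%997=571 -> [361, 571]
  L3: h(361,571)=(361*31+571)%997=795 -> [795]
  root=795
After append 80 (leaves=[25, 14, 26, 21, 95, 80]):
  L0: [25, 14, 26, 21, 95, 80]
  L1: h(25,14)=(25*31+14)%997=789 h(26,21)=(26*31+21)%997=827 h(95,80)=(95*31+80)%997=34 -> [789, 827, 34]
  L2: h(789,827)=(789*31+827)%997=361 h(34,34)=(34*31+34)%997=91 -> [361, 91]
  L3: h(361,91)=(361*31+91)%997=315 -> [315]
  root=315
After append 55 (leaves=[25, 14, 26, 21, 95, 80, 55]):
  L0: [25, 14, 26, 21, 95, 80, 55]
  L1: h(25,14)=(25*31+14)%997=789 h(26,21)=(26*31+21)%997=827 h(95,80)=(95*31+80)%997=34 h(55,55)=(55*31+55)%997=763 -> [789, 827, 34, 763]
  L2: h(789,827)=(789*31+827)%997=361 h(34,763)=(34*31+763)%997=820 -> [361, 820]
  L3: h(361,820)=(361*31+820)%997=47 -> [47]
  root=47

Answer: 25 789 366 361 795 315 47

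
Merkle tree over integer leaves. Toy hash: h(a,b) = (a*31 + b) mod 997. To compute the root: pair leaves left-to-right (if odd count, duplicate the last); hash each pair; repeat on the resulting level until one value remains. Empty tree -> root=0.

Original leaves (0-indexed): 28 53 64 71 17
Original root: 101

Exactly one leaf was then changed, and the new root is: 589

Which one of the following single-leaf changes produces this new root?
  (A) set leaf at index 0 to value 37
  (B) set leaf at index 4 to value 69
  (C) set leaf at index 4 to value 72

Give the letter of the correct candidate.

Answer: C

Derivation:
Original leaves: [28, 53, 64, 71, 17]
Target new root: 589
Try each candidate change and compute the resulting root:
Candidate A: set leaf[0] = 37 -> leaves = [37, 53, 64, 71, 17]
  L0: [37, 53, 64, 71, 17]
  L1: h(37,53)=(37*31+53)%997=203 h(64,71)=(64*31+71)%997=61 h(17,17)=(17*31+17)%997=544 -> [203, 61, 544]
  L2: h(203,61)=(203*31+61)%997=372 h(544,544)=(544*31+544)%997=459 -> [372, 459]
  L3: h(372,459)=(372*31+459)%997=27 -> [27]
  root = 27 != target 589
Candidate B: set leaf[4] = 69 -> leaves = [28, 53, 64, 71, 69]
  L0: [28, 53, 64, 71, 69]
  L1: h(28,53)=(28*31+53)%997=921 h(64,71)=(64*31+71)%997=61 h(69,69)=(69*31+69)%997=214 -> [921, 61, 214]
  L2: h(921,61)=(921*31+61)%997=696 h(214,214)=(214*31+214)%997=866 -> [696, 866]
  L3: h(696,866)=(696*31+866)%997=508 -> [508]
  root = 508 != target 589
Candidate C: set leaf[4] = 72 -> leaves = [28, 53, 64, 71, 72]
  L0: [28, 53, 64, 71, 72]
  L1: h(28,53)=(28*31+53)%997=921 h(64,71)=(64*31+71)%997=61 h(72,72)=(72*31+72)%997=310 -> [921, 61, 310]
  L2: h(921,61)=(921*31+61)%997=696 h(310,310)=(310*31+310)%997=947 -> [696, 947]
  L3: h(696,947)=(696*31+947)%997=589 -> [589]
  root = 589 == target 589  ** MATCH **
Candidate C produces the target root.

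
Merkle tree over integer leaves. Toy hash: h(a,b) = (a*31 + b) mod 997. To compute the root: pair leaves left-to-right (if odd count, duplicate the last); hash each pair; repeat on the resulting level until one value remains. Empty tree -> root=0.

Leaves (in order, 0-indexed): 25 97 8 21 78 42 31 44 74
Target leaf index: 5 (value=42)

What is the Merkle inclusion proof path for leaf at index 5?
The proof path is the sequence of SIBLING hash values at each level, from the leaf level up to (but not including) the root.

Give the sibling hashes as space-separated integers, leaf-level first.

Answer: 78 8 382 128

Derivation:
L0 (leaves): [25, 97, 8, 21, 78, 42, 31, 44, 74], target index=5
L1: h(25,97)=(25*31+97)%997=872 [pair 0] h(8,21)=(8*31+21)%997=269 [pair 1] h(78,42)=(78*31+42)%997=466 [pair 2] h(31,44)=(31*31+44)%997=8 [pair 3] h(74,74)=(74*31+74)%997=374 [pair 4] -> [872, 269, 466, 8, 374]
  Sibling for proof at L0: 78
L2: h(872,269)=(872*31+269)%997=382 [pair 0] h(466,8)=(466*31+8)%997=496 [pair 1] h(374,374)=(374*31+374)%997=4 [pair 2] -> [382, 496, 4]
  Sibling for proof at L1: 8
L3: h(382,496)=(382*31+496)%997=374 [pair 0] h(4,4)=(4*31+4)%997=128 [pair 1] -> [374, 128]
  Sibling for proof at L2: 382
L4: h(374,128)=(374*31+128)%997=755 [pair 0] -> [755]
  Sibling for proof at L3: 128
Root: 755
Proof path (sibling hashes from leaf to root): [78, 8, 382, 128]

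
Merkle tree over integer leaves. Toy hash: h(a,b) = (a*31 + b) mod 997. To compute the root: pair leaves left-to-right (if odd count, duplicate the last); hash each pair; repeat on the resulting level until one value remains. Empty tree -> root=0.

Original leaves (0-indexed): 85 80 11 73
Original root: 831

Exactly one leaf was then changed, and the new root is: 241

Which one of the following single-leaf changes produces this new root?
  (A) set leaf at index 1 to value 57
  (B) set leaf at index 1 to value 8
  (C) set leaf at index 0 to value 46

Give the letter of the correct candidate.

Answer: C

Derivation:
Original leaves: [85, 80, 11, 73]
Target new root: 241
Try each candidate change and compute the resulting root:
Candidate A: set leaf[1] = 57 -> leaves = [85, 57, 11, 73]
  L0: [85, 57, 11, 73]
  L1: h(85,57)=(85*31+57)%997=698 h(11,73)=(11*31+73)%997=414 -> [698, 414]
  L2: h(698,414)=(698*31+414)%997=118 -> [118]
  root = 118 != target 241
Candidate B: set leaf[1] = 8 -> leaves = [85, 8, 11, 73]
  L0: [85, 8, 11, 73]
  L1: h(85,8)=(85*31+8)%997=649 h(11,73)=(11*31+73)%997=414 -> [649, 414]
  L2: h(649,414)=(649*31+414)%997=593 -> [593]
  root = 593 != target 241
Candidate C: set leaf[0] = 46 -> leaves = [46, 80, 11, 73]
  L0: [46, 80, 11, 73]
  L1: h(46,80)=(46*31+80)%997=509 h(11,73)=(11*31+73)%997=414 -> [509, 414]
  L2: h(509,414)=(509*31+414)%997=241 -> [241]
  root = 241 == target 241  ** MATCH **
Candidate C produces the target root.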